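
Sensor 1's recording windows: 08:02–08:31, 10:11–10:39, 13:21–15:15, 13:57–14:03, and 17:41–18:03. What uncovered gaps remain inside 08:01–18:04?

Covered (merged): 08:02-08:31, 10:11-10:39, 13:21-15:15, 17:41-18:03.
Uncovered inside 08:01-18:04: 08:01-08:02, 08:31-10:11, 10:39-13:21, 15:15-17:41, 18:03-18:04.

08:01-08:02, 08:31-10:11, 10:39-13:21, 15:15-17:41, 18:03-18:04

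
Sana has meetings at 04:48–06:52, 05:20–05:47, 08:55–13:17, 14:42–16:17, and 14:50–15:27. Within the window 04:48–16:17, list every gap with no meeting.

06:52–08:55, 13:17–14:42

The merged coverage is 04:48–06:52, 08:55–13:17, 14:42–16:17.
Gaps within 04:48–16:17: 06:52–08:55, 13:17–14:42.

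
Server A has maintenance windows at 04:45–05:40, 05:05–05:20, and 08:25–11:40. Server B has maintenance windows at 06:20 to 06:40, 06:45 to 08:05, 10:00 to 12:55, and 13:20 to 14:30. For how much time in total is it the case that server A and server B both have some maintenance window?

1 h 40 min

First set merges to 04:45–05:40, 08:25–11:40.
A ∩ B = 10:00–11:40.
Total: 1 h 40 min.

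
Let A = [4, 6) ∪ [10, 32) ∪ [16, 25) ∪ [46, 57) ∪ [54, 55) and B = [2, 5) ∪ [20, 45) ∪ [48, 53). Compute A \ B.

Merge the first list: [4, 6), [10, 32), [46, 57).
[4, 6) minus B → [5, 6).
[10, 32) minus B → [10, 20).
[46, 57) minus B → [46, 48), [53, 57).

[5, 6) ∪ [10, 20) ∪ [46, 48) ∪ [53, 57)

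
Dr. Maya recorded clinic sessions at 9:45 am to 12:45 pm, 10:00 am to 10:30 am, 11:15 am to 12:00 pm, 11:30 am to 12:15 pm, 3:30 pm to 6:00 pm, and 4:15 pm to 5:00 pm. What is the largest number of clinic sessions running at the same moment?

3

Walk the sorted start/end points keeping a running depth.
The depth first hits 3 at 11:30 am.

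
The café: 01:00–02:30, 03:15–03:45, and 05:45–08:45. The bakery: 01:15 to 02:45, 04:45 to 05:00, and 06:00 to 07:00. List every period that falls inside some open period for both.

01:00-02:30 overlaps B on 01:15-02:30.
03:15-03:45 falls entirely outside B.
05:45-08:45 overlaps B on 06:00-07:00.

01:15-02:30, 06:00-07:00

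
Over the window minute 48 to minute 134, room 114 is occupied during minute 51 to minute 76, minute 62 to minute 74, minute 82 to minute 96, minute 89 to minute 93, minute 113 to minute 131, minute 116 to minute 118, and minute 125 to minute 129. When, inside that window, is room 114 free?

minute 48 to minute 51, minute 76 to minute 82, minute 96 to minute 113, minute 131 to minute 134

The merged coverage is minute 51 to minute 76, minute 82 to minute 96, minute 113 to minute 131.
Gaps within minute 48 to minute 134: minute 48 to minute 51, minute 76 to minute 82, minute 96 to minute 113, minute 131 to minute 134.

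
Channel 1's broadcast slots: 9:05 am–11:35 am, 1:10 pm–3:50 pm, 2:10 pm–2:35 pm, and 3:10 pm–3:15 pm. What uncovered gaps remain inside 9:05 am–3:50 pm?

11:35 am–1:10 pm

Covered (merged): 9:05 am–11:35 am, 1:10 pm–3:50 pm.
Uncovered inside 9:05 am–3:50 pm: 11:35 am–1:10 pm.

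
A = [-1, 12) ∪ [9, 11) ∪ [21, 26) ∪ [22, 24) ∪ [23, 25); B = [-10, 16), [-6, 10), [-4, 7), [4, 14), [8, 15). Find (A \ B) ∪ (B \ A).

[-10, -1) ∪ [12, 16) ∪ [21, 26)

Merge the first list: [-1, 12), [21, 26).
Merge the second list: [-10, 16).
A but not B: [21, 26).
B but not A: [-10, -1), [12, 16).
Combining gives A △ B.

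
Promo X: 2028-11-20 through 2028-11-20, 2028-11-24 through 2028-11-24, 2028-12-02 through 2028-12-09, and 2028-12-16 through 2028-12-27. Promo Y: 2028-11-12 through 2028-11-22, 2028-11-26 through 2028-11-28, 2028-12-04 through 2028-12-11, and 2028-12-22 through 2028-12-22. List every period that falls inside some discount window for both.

2028-11-20 through 2028-11-20 meets the second set on 2028-11-20 through 2028-11-20.
2028-11-24 through 2028-11-24: no overlap with the second set.
2028-12-02 through 2028-12-09 meets the second set on 2028-12-04 through 2028-12-09.
2028-12-16 through 2028-12-27 meets the second set on 2028-12-22 through 2028-12-22.

2028-11-20 through 2028-11-20, 2028-12-04 through 2028-12-09, 2028-12-22 through 2028-12-22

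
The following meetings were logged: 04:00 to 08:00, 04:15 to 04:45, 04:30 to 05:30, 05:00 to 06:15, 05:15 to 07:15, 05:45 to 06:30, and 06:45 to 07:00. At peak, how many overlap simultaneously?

Walk the sorted start/end points keeping a running depth.
The depth first hits 4 at 05:15.

4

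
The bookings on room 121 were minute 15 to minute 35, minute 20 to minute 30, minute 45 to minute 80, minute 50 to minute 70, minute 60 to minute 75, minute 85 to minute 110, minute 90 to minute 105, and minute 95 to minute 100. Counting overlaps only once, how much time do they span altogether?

Merged: minute 15 to minute 35, minute 45 to minute 80, minute 85 to minute 110.
Lengths: 20 minutes + 35 minutes + 25 minutes = 80 minutes.

80 minutes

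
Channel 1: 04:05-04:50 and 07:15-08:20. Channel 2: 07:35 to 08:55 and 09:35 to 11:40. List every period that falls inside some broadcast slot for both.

04:05-04:50 falls entirely outside B.
07:15-08:20 overlaps B on 07:35-08:20.

07:35-08:20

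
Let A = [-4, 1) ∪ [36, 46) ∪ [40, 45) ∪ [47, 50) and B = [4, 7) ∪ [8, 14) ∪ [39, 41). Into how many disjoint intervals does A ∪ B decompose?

First set merges to [-4, 1), [36, 46), [47, 50).
A ∪ B = [-4, 1), [4, 7), [8, 14), [36, 46), [47, 50).
That is 5 disjoint pieces.

5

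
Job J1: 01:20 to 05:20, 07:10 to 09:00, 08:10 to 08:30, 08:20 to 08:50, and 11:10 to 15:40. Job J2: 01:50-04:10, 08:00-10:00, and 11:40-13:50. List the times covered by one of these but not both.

01:20–01:50, 04:10–05:20, 07:10–08:00, 09:00–10:00, 11:10–11:40, 13:50–15:40

First set merges to 01:20–05:20, 07:10–09:00, 11:10–15:40.
A \ B = 01:20–01:50, 04:10–05:20, 07:10–08:00, 11:10–11:40, 13:50–15:40.
B \ A = 09:00–10:00.
Union of the two gives the symmetric difference.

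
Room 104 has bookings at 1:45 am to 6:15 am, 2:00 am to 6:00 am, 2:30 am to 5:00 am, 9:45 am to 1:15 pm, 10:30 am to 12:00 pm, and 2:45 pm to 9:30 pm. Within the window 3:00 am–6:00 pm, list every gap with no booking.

6:15 am–9:45 am, 1:15 pm–2:45 pm

After merging, the occupied span is 1:45 am–6:15 am, 9:45 am–1:15 pm, 2:45 pm–9:30 pm.
Gaps within 3:00 am–6:00 pm: 6:15 am–9:45 am, 1:15 pm–2:45 pm.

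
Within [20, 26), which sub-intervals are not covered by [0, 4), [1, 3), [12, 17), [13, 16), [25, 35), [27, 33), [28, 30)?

Covered (merged): [0, 4), [12, 17), [25, 35).
Uncovered inside [20, 26): [20, 25).

[20, 25)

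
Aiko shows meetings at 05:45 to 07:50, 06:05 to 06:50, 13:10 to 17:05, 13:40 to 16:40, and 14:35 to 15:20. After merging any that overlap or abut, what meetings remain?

06:05–06:50 overlaps/touches 05:45–07:50 → extend to 05:45–07:50.
13:10–17:05 is disjoint → start new block.
13:40–16:40 overlaps/touches 13:10–17:05 → extend to 13:10–17:05.
14:35–15:20 overlaps/touches 13:10–17:05 → extend to 13:10–17:05.

05:45–07:50, 13:10–17:05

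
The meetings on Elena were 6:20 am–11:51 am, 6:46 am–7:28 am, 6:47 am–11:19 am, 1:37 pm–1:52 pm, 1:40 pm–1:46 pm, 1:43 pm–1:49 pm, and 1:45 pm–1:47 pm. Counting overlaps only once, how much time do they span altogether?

5 h 46 min

Merged: 6:20 am–11:51 am, 1:37 pm–1:52 pm.
Lengths: 5 h 31 min + 15 min = 5 h 46 min.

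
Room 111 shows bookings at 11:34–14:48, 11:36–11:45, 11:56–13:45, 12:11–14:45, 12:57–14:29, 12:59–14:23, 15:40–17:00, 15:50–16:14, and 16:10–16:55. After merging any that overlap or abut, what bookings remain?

11:36–11:45 overlaps/touches 11:34–14:48 → extend to 11:34–14:48.
11:56–13:45 overlaps/touches 11:34–14:48 → extend to 11:34–14:48.
12:11–14:45 overlaps/touches 11:34–14:48 → extend to 11:34–14:48.
12:57–14:29 overlaps/touches 11:34–14:48 → extend to 11:34–14:48.
12:59–14:23 overlaps/touches 11:34–14:48 → extend to 11:34–14:48.
15:40–17:00 is disjoint → start new block.
15:50–16:14 overlaps/touches 15:40–17:00 → extend to 15:40–17:00.
16:10–16:55 overlaps/touches 15:40–17:00 → extend to 15:40–17:00.

11:34–14:48, 15:40–17:00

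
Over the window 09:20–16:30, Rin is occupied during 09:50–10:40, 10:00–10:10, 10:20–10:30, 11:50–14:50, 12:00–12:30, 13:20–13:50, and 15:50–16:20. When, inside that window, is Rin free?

After merging, the occupied span is 09:50–10:40, 11:50–14:50, 15:50–16:20.
Gaps within 09:20–16:30: 09:20–09:50, 10:40–11:50, 14:50–15:50, 16:20–16:30.

09:20–09:50, 10:40–11:50, 14:50–15:50, 16:20–16:30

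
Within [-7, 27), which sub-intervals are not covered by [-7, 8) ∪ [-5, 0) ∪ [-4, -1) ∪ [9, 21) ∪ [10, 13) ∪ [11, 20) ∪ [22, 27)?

The merged coverage is [-7, 8), [9, 21), [22, 27).
Gaps within [-7, 27): [8, 9), [21, 22).

[8, 9) ∪ [21, 22)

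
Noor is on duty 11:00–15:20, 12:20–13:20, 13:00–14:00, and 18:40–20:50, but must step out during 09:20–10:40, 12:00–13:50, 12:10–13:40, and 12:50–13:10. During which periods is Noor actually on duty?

11:00–12:00, 13:50–15:20, 18:40–20:50

A, merged: 11:00–15:20, 18:40–20:50.
B, merged: 09:20–10:40, 12:00–13:50.
11:00–15:20 minus B → 11:00–12:00, 13:50–15:20.
18:40–20:50: no B overlap → unchanged.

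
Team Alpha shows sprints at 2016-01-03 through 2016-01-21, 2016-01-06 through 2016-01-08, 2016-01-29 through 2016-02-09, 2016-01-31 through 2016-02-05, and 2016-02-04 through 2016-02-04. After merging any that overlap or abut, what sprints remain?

2016-01-03 through 2016-01-21, 2016-01-29 through 2016-02-09

2016-01-06 through 2016-01-08 overlaps/touches 2016-01-03 through 2016-01-21 → extend to 2016-01-03 through 2016-01-21.
2016-01-29 through 2016-02-09 is disjoint → start new block.
2016-01-31 through 2016-02-05 overlaps/touches 2016-01-29 through 2016-02-09 → extend to 2016-01-29 through 2016-02-09.
2016-02-04 through 2016-02-04 overlaps/touches 2016-01-29 through 2016-02-09 → extend to 2016-01-29 through 2016-02-09.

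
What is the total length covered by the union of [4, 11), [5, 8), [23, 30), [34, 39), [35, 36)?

19

Merged: [4, 11), [23, 30), [34, 39).
Lengths: 7 + 7 + 5 = 19.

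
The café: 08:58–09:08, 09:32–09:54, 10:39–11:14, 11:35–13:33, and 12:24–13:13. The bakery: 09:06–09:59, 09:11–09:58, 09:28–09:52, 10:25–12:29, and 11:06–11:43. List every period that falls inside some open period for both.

Merge the first list: 08:58–09:08, 09:32–09:54, 10:39–11:14, 11:35–13:33.
Merge the second list: 09:06–09:59, 10:25–12:29.
08:58–09:08 meets the second set on 09:06–09:08.
09:32–09:54 meets the second set on 09:32–09:54.
10:39–11:14 meets the second set on 10:39–11:14.
11:35–13:33 meets the second set on 11:35–12:29.

09:06–09:08, 09:32–09:54, 10:39–11:14, 11:35–12:29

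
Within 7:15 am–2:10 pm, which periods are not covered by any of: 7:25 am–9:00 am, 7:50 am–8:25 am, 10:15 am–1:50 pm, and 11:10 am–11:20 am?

The merged coverage is 7:25 am–9:00 am, 10:15 am–1:50 pm.
Complement within 7:15 am–2:10 pm: 7:15 am–7:25 am, 9:00 am–10:15 am, 1:50 pm–2:10 pm.

7:15 am–7:25 am, 9:00 am–10:15 am, 1:50 pm–2:10 pm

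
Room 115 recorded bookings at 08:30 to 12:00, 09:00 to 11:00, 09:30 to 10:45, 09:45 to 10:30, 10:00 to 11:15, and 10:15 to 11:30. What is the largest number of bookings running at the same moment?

6

Walk the sorted start/end points keeping a running depth.
The depth first hits 6 at 10:15.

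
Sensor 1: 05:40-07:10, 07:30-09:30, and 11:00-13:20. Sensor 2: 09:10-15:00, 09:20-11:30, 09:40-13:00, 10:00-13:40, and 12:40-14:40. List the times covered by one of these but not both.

05:40–07:10, 07:30–09:10, 09:30–11:00, 13:20–15:00

Merge the second list: 09:10–15:00.
A but not B: 05:40–07:10, 07:30–09:10.
B but not A: 09:30–11:00, 13:20–15:00.
Combining gives A △ B.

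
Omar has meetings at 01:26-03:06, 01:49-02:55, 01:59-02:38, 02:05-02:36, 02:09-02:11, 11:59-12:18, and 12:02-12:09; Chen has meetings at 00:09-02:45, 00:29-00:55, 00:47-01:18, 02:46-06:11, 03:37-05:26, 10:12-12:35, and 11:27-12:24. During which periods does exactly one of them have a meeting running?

First set merges to 01:26–03:06, 11:59–12:18.
Second set merges to 00:09–02:45, 02:46–06:11, 10:12–12:35.
A but not B: 02:45–02:46.
B but not A: 00:09–01:26, 03:06–06:11, 10:12–11:59, 12:18–12:35.
Combining gives A △ B.

00:09–01:26, 02:45–02:46, 03:06–06:11, 10:12–11:59, 12:18–12:35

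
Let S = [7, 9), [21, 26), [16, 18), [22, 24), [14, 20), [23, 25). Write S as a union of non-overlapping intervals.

[7, 9) ∪ [14, 20) ∪ [21, 26)

Sort by start: [7, 9), [14, 20), [16, 18), [21, 26), [22, 24), [23, 25).
[14, 20) is disjoint → start new block.
[16, 18) overlaps/touches [14, 20) → extend to [14, 20).
[21, 26) is disjoint → start new block.
[22, 24) overlaps/touches [21, 26) → extend to [21, 26).
[23, 25) overlaps/touches [21, 26) → extend to [21, 26).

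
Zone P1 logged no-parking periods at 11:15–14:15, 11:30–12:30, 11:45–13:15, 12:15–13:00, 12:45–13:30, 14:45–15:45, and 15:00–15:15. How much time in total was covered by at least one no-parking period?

4 h

Merged: 11:15–14:15, 14:45–15:45.
Lengths: 3 h + 1 h = 4 h.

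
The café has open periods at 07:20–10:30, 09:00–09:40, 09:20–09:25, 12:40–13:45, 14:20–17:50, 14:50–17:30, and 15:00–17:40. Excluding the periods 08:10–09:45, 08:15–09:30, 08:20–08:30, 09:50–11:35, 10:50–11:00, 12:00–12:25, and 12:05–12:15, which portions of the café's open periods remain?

First set merges to 07:20–10:30, 12:40–13:45, 14:20–17:50.
Second set merges to 08:10–09:45, 09:50–11:35, 12:00–12:25.
07:20–10:30 \ B = 07:20–08:10, 09:45–09:50.
12:40–13:45: nothing removed.
14:20–17:50: nothing removed.

07:20–08:10, 09:45–09:50, 12:40–13:45, 14:20–17:50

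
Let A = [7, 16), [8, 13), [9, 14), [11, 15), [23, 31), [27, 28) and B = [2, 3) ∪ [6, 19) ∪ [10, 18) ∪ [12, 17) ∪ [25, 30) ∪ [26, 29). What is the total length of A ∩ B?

First set merges to [7, 16), [23, 31).
Second set merges to [2, 3), [6, 19), [25, 30).
A ∩ B = [7, 16), [25, 30).
Total: 9 + 5 = 14.

14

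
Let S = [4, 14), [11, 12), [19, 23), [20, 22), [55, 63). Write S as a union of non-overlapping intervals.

[11, 12) overlaps/touches [4, 14) → extend to [4, 14).
[19, 23) is disjoint → start new block.
[20, 22) overlaps/touches [19, 23) → extend to [19, 23).
[55, 63) is disjoint → start new block.

[4, 14) ∪ [19, 23) ∪ [55, 63)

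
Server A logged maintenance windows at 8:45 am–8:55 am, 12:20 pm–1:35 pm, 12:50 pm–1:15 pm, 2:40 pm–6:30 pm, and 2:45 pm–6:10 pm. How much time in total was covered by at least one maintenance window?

Merged: 8:45 am–8:55 am, 12:20 pm–1:35 pm, 2:40 pm–6:30 pm.
Lengths: 10 min + 1 h 15 min + 3 h 50 min = 5 h 15 min.

5 h 15 min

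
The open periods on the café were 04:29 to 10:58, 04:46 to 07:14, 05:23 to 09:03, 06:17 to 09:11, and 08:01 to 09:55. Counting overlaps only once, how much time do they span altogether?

6 h 29 min

Merged: 04:29–10:58.
Length: 6 h 29 min.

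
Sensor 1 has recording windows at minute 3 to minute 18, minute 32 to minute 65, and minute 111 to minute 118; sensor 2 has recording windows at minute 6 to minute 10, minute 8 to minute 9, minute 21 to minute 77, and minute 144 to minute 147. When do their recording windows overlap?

B, merged: minute 6 to minute 10, minute 21 to minute 77, minute 144 to minute 147.
minute 3 to minute 18 meets the second set on minute 6 to minute 10.
minute 32 to minute 65 meets the second set on minute 32 to minute 65.
minute 111 to minute 118: no overlap with the second set.

minute 6 to minute 10, minute 32 to minute 65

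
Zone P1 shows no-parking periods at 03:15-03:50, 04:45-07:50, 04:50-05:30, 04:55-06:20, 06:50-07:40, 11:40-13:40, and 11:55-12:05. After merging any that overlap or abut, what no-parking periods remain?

04:45–07:50 is disjoint → start new block.
04:50–05:30 overlaps/touches 04:45–07:50 → extend to 04:45–07:50.
04:55–06:20 overlaps/touches 04:45–07:50 → extend to 04:45–07:50.
06:50–07:40 overlaps/touches 04:45–07:50 → extend to 04:45–07:50.
11:40–13:40 is disjoint → start new block.
11:55–12:05 overlaps/touches 11:40–13:40 → extend to 11:40–13:40.

03:15–03:50, 04:45–07:50, 11:40–13:40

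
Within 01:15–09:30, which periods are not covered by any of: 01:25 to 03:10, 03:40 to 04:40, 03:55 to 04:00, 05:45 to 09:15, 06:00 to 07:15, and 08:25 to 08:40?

01:15–01:25, 03:10–03:40, 04:40–05:45, 09:15–09:30

Covered (merged): 01:25–03:10, 03:40–04:40, 05:45–09:15.
Gaps within 01:15–09:30: 01:15–01:25, 03:10–03:40, 04:40–05:45, 09:15–09:30.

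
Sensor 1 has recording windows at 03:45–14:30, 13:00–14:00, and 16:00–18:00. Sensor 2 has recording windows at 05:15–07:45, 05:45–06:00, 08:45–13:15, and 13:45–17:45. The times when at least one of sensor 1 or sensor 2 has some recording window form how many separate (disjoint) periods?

First set merges to 03:45-14:30, 16:00-18:00.
Second set merges to 05:15-07:45, 08:45-13:15, 13:45-17:45.
A ∪ B = 03:45-18:00.
That is 1 disjoint piece.

1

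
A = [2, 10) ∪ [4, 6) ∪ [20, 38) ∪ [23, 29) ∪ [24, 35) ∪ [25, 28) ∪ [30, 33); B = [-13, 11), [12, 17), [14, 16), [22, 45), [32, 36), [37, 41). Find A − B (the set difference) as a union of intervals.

[20, 22)

Merge the first list: [2, 10), [20, 38).
Merge the second list: [-13, 11), [12, 17), [22, 45).
[2, 10) lies entirely inside B → drops out.
[20, 38) with B removed leaves [20, 22).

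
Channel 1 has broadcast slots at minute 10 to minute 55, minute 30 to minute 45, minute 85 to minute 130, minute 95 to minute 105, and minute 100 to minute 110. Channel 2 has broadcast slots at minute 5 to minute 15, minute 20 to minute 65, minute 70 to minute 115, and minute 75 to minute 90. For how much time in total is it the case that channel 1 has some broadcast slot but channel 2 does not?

20 minutes

A, merged: minute 10 to minute 55, minute 85 to minute 130.
B, merged: minute 5 to minute 15, minute 20 to minute 65, minute 70 to minute 115.
A \ B = minute 15 to minute 20, minute 115 to minute 130.
Total: 5 minutes + 15 minutes = 20 minutes.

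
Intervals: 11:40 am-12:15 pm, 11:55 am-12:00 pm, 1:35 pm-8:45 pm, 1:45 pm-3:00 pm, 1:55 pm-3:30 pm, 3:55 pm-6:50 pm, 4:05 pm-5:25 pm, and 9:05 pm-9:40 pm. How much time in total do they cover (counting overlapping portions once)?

Merged: 11:40 am–12:15 pm, 1:35 pm–8:45 pm, 9:05 pm–9:40 pm.
Lengths: 35 min + 7 h 10 min + 35 min = 8 h 20 min.

8 h 20 min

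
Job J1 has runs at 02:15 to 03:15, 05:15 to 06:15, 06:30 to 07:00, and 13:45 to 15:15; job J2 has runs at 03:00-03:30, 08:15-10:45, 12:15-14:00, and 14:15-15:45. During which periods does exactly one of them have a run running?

02:15–03:00, 03:15–03:30, 05:15–06:15, 06:30–07:00, 08:15–10:45, 12:15–13:45, 14:00–14:15, 15:15–15:45

A \ B = 02:15–03:00, 05:15–06:15, 06:30–07:00, 14:00–14:15.
B \ A = 03:15–03:30, 08:15–10:45, 12:15–13:45, 15:15–15:45.
Union of the two gives the symmetric difference.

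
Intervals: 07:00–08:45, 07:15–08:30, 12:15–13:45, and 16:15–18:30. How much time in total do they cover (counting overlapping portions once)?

Merged: 07:00-08:45, 12:15-13:45, 16:15-18:30.
Lengths: 1 h 45 min + 1 h 30 min + 2 h 15 min = 5 h 30 min.

5 h 30 min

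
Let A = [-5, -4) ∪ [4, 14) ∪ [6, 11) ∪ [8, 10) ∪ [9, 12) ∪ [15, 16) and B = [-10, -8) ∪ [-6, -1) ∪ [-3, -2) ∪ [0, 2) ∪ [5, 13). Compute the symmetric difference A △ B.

A, merged: [-5, -4), [4, 14), [15, 16).
B, merged: [-10, -8), [-6, -1), [0, 2), [5, 13).
A \ B = [4, 5), [13, 14), [15, 16).
B \ A = [-10, -8), [-6, -5), [-4, -1), [0, 2).
Union of the two gives the symmetric difference.

[-10, -8) ∪ [-6, -5) ∪ [-4, -1) ∪ [0, 2) ∪ [4, 5) ∪ [13, 14) ∪ [15, 16)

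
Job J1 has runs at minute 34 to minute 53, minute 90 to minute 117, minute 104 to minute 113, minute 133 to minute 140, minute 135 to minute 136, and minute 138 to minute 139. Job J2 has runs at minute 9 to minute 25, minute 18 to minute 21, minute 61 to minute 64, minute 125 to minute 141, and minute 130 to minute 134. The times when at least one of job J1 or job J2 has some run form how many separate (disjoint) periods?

A, merged: minute 34 to minute 53, minute 90 to minute 117, minute 133 to minute 140.
B, merged: minute 9 to minute 25, minute 61 to minute 64, minute 125 to minute 141.
A ∪ B = minute 9 to minute 25, minute 34 to minute 53, minute 61 to minute 64, minute 90 to minute 117, minute 125 to minute 141.
That is 5 disjoint pieces.

5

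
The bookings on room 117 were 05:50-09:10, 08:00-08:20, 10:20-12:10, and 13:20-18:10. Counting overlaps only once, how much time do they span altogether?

Merged: 05:50–09:10, 10:20–12:10, 13:20–18:10.
Lengths: 3 h 20 min + 1 h 50 min + 4 h 50 min = 10 h.

10 h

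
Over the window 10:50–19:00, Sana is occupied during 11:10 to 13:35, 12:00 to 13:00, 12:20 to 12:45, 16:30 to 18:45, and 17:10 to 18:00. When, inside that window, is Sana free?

10:50–11:10, 13:35–16:30, 18:45–19:00

After merging, the occupied span is 11:10–13:35, 16:30–18:45.
Complement within 10:50–19:00: 10:50–11:10, 13:35–16:30, 18:45–19:00.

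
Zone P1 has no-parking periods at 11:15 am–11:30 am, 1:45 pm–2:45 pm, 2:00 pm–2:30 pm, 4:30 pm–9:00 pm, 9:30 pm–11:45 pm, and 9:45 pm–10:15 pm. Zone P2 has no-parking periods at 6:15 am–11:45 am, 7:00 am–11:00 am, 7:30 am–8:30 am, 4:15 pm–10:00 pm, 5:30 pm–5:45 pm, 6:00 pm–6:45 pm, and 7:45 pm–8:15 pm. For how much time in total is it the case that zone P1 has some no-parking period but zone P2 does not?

Merge the first list: 11:15 am–11:30 am, 1:45 pm–2:45 pm, 4:30 pm–9:00 pm, 9:30 pm–11:45 pm.
Merge the second list: 6:15 am–11:45 am, 4:15 pm–10:00 pm.
A \ B = 1:45 pm–2:45 pm, 10:00 pm–11:45 pm.
Total: 1 h + 1 h 45 min = 2 h 45 min.

2 h 45 min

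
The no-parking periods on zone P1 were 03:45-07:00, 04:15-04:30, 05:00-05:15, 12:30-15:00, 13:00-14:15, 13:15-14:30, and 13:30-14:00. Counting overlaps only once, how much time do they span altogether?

5 h 45 min

Merged: 03:45–07:00, 12:30–15:00.
Lengths: 3 h 15 min + 2 h 30 min = 5 h 45 min.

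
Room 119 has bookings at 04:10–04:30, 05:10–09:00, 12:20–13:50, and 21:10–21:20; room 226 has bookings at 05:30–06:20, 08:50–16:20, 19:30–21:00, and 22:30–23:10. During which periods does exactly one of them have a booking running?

04:10-04:30, 05:10-05:30, 06:20-08:50, 09:00-12:20, 13:50-16:20, 19:30-21:00, 21:10-21:20, 22:30-23:10

Only in the first: 04:10-04:30, 05:10-05:30, 06:20-08:50, 21:10-21:20.
Only in the second: 09:00-12:20, 13:50-16:20, 19:30-21:00, 22:30-23:10.
Together these are the periods covered by exactly one.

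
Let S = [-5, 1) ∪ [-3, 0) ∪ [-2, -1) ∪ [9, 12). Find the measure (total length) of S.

Merged: [-5, 1), [9, 12).
Lengths: 6 + 3 = 9.

9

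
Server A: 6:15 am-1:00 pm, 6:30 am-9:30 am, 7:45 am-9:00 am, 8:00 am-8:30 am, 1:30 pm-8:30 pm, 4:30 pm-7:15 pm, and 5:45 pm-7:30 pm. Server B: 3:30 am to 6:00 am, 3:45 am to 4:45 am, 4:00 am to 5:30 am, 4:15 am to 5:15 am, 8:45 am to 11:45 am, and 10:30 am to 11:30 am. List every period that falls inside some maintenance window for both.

8:45 am-11:45 am

First set merges to 6:15 am-1:00 pm, 1:30 pm-8:30 pm.
Second set merges to 3:30 am-6:00 am, 8:45 am-11:45 am.
6:15 am-1:00 pm overlaps B on 8:45 am-11:45 am.
1:30 pm-8:30 pm falls entirely outside B.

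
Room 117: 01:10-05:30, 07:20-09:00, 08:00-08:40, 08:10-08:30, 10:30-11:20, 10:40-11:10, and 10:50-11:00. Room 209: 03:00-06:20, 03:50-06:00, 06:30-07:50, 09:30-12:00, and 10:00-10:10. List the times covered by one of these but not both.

01:10-03:00, 05:30-06:20, 06:30-07:20, 07:50-09:00, 09:30-10:30, 11:20-12:00

First set merges to 01:10-05:30, 07:20-09:00, 10:30-11:20.
Second set merges to 03:00-06:20, 06:30-07:50, 09:30-12:00.
A \ B = 01:10-03:00, 07:50-09:00.
B \ A = 05:30-06:20, 06:30-07:20, 09:30-10:30, 11:20-12:00.
Union of the two gives the symmetric difference.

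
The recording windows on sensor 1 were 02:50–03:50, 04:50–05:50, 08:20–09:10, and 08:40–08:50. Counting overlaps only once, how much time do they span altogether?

2 h 50 min

Merged: 02:50-03:50, 04:50-05:50, 08:20-09:10.
Lengths: 1 h + 1 h + 50 min = 2 h 50 min.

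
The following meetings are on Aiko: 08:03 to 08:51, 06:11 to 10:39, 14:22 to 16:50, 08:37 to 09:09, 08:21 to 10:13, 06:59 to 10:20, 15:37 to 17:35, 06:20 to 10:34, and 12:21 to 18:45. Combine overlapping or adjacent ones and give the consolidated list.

Sort by start: 06:11-10:39, 06:20-10:34, 06:59-10:20, 08:03-08:51, 08:21-10:13, 08:37-09:09, 12:21-18:45, 14:22-16:50, 15:37-17:35.
06:20-10:34 overlaps/touches 06:11-10:39 → extend to 06:11-10:39.
06:59-10:20 overlaps/touches 06:11-10:39 → extend to 06:11-10:39.
08:03-08:51 overlaps/touches 06:11-10:39 → extend to 06:11-10:39.
08:21-10:13 overlaps/touches 06:11-10:39 → extend to 06:11-10:39.
08:37-09:09 overlaps/touches 06:11-10:39 → extend to 06:11-10:39.
12:21-18:45 is disjoint → start new block.
14:22-16:50 overlaps/touches 12:21-18:45 → extend to 12:21-18:45.
15:37-17:35 overlaps/touches 12:21-18:45 → extend to 12:21-18:45.

06:11-10:39, 12:21-18:45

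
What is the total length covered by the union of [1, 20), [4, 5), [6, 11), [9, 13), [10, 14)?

19

Merged: [1, 20).
Length: 19.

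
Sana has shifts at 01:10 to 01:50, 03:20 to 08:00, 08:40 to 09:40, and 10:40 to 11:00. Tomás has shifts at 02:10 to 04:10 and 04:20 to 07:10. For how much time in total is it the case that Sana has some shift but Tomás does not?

A \ B = 01:10–01:50, 04:10–04:20, 07:10–08:00, 08:40–09:40, 10:40–11:00.
Total: 40 min + 10 min + 50 min + 1 h + 20 min = 3 h.

3 h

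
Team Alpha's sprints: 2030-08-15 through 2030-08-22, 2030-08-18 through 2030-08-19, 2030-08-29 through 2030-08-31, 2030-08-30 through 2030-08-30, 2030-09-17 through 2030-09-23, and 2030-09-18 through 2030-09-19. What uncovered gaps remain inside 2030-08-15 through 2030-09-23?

The merged coverage is 2030-08-15 through 2030-08-22, 2030-08-29 through 2030-08-31, 2030-09-17 through 2030-09-23.
Complement within 2030-08-15 through 2030-09-23: 2030-08-23 through 2030-08-28, 2030-09-01 through 2030-09-16.

2030-08-23 through 2030-08-28, 2030-09-01 through 2030-09-16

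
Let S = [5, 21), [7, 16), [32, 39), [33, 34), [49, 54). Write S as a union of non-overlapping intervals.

[7, 16) overlaps/touches [5, 21) → extend to [5, 21).
[32, 39) is disjoint → start new block.
[33, 34) overlaps/touches [32, 39) → extend to [32, 39).
[49, 54) is disjoint → start new block.

[5, 21) ∪ [32, 39) ∪ [49, 54)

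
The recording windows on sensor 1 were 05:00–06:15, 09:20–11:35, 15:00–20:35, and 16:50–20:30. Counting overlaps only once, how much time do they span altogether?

9 h 5 min

Merged: 05:00-06:15, 09:20-11:35, 15:00-20:35.
Lengths: 1 h 15 min + 2 h 15 min + 5 h 35 min = 9 h 5 min.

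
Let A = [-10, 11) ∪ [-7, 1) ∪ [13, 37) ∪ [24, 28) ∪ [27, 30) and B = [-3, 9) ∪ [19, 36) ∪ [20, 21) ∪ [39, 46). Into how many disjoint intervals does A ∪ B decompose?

3

A, merged: [-10, 11), [13, 37).
B, merged: [-3, 9), [19, 36), [39, 46).
A ∪ B = [-10, 11), [13, 37), [39, 46).
That is 3 disjoint pieces.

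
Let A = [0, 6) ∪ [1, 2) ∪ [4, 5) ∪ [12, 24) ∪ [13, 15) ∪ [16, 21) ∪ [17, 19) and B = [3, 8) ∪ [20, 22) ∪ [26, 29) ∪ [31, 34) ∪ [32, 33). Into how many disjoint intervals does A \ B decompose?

3

First set merges to [0, 6), [12, 24).
Second set merges to [3, 8), [20, 22), [26, 29), [31, 34).
A \ B = [0, 3), [12, 20), [22, 24).
That is 3 disjoint pieces.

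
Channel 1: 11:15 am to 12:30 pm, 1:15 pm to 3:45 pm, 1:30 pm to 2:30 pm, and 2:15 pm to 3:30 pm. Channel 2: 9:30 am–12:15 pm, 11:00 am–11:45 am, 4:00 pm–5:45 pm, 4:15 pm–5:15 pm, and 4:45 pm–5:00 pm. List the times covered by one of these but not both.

9:30 am–11:15 am, 12:15 pm–12:30 pm, 1:15 pm–3:45 pm, 4:00 pm–5:45 pm

Merge the first list: 11:15 am–12:30 pm, 1:15 pm–3:45 pm.
Merge the second list: 9:30 am–12:15 pm, 4:00 pm–5:45 pm.
Only in the first: 12:15 pm–12:30 pm, 1:15 pm–3:45 pm.
Only in the second: 9:30 am–11:15 am, 4:00 pm–5:45 pm.
Together these are the periods covered by exactly one.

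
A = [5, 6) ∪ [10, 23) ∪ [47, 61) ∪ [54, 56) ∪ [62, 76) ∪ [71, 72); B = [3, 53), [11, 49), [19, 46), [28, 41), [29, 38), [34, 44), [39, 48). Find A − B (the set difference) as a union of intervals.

A, merged: [5, 6), [10, 23), [47, 61), [62, 76).
B, merged: [3, 53).
[5, 6): fully covered by B → removed.
[10, 23): fully covered by B → removed.
[47, 61) minus B → [53, 61).
[62, 76): no B overlap → unchanged.

[53, 61) ∪ [62, 76)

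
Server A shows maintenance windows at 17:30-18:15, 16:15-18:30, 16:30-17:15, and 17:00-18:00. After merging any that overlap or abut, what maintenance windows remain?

16:15–18:30

Sort by start: 16:15–18:30, 16:30–17:15, 17:00–18:00, 17:30–18:15.
16:30–17:15 overlaps/touches 16:15–18:30 → extend to 16:15–18:30.
17:00–18:00 overlaps/touches 16:15–18:30 → extend to 16:15–18:30.
17:30–18:15 overlaps/touches 16:15–18:30 → extend to 16:15–18:30.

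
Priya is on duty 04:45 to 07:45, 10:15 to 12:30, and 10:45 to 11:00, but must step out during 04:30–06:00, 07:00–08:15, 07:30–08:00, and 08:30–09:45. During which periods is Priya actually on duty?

Merge the first list: 04:45–07:45, 10:15–12:30.
Merge the second list: 04:30–06:00, 07:00–08:15, 08:30–09:45.
04:45–07:45 \ B = 06:00–07:00.
10:15–12:30: nothing removed.

06:00–07:00, 10:15–12:30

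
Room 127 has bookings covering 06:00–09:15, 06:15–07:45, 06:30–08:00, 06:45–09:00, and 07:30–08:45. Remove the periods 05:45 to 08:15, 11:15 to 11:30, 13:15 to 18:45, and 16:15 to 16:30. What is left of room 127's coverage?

Merge the first list: 06:00–09:15.
Merge the second list: 05:45–08:15, 11:15–11:30, 13:15–18:45.
06:00–09:15 minus B → 08:15–09:15.

08:15–09:15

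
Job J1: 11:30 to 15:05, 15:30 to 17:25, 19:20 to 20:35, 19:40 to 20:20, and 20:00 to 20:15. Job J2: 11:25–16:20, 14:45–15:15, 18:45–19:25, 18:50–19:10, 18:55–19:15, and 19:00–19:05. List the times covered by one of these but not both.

11:25-11:30, 15:05-15:30, 16:20-17:25, 18:45-19:20, 19:25-20:35

First set merges to 11:30-15:05, 15:30-17:25, 19:20-20:35.
Second set merges to 11:25-16:20, 18:45-19:25.
A \ B = 16:20-17:25, 19:25-20:35.
B \ A = 11:25-11:30, 15:05-15:30, 18:45-19:20.
Union of the two gives the symmetric difference.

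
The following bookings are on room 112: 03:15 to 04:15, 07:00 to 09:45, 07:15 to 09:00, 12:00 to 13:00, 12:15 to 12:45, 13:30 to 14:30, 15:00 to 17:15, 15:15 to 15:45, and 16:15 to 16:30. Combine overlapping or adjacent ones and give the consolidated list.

07:00–09:45 is disjoint → start new block.
07:15–09:00 overlaps/touches 07:00–09:45 → extend to 07:00–09:45.
12:00–13:00 is disjoint → start new block.
12:15–12:45 overlaps/touches 12:00–13:00 → extend to 12:00–13:00.
13:30–14:30 is disjoint → start new block.
15:00–17:15 is disjoint → start new block.
15:15–15:45 overlaps/touches 15:00–17:15 → extend to 15:00–17:15.
16:15–16:30 overlaps/touches 15:00–17:15 → extend to 15:00–17:15.

03:15–04:15, 07:00–09:45, 12:00–13:00, 13:30–14:30, 15:00–17:15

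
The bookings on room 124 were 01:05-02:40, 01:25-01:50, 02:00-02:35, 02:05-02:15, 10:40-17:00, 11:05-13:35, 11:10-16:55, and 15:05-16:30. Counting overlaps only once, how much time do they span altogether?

7 h 55 min

Merged: 01:05–02:40, 10:40–17:00.
Lengths: 1 h 35 min + 6 h 20 min = 7 h 55 min.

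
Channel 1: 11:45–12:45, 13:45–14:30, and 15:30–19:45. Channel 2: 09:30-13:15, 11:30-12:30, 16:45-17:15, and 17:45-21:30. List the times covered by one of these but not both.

Second set merges to 09:30-13:15, 16:45-17:15, 17:45-21:30.
A but not B: 13:45-14:30, 15:30-16:45, 17:15-17:45.
B but not A: 09:30-11:45, 12:45-13:15, 19:45-21:30.
Combining gives A △ B.

09:30-11:45, 12:45-13:15, 13:45-14:30, 15:30-16:45, 17:15-17:45, 19:45-21:30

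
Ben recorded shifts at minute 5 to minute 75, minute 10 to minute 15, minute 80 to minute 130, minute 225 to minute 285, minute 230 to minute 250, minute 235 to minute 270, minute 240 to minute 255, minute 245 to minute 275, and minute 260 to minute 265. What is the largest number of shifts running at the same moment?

At minute 245, 5 of the intervals are simultaneously active.
No point has more.

5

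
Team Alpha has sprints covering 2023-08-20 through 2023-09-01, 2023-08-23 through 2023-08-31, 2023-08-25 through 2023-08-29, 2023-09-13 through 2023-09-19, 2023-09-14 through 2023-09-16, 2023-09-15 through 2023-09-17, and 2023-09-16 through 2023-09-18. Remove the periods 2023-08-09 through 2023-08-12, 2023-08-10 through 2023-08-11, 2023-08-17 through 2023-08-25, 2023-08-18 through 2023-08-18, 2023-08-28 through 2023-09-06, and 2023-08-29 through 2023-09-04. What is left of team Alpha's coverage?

First set merges to 2023-08-20 through 2023-09-01, 2023-09-13 through 2023-09-19.
Second set merges to 2023-08-09 through 2023-08-12, 2023-08-17 through 2023-08-25, 2023-08-28 through 2023-09-06.
2023-08-20 through 2023-09-01 minus B → 2023-08-26 through 2023-08-27.
2023-09-13 through 2023-09-19: no B overlap → unchanged.

2023-08-26 through 2023-08-27, 2023-09-13 through 2023-09-19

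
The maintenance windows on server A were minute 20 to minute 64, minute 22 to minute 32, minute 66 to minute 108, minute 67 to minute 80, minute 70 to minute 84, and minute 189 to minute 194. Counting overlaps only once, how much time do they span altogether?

Merged: minute 20 to minute 64, minute 66 to minute 108, minute 189 to minute 194.
Lengths: 44 minutes + 42 minutes + 5 minutes = 91 minutes.

91 minutes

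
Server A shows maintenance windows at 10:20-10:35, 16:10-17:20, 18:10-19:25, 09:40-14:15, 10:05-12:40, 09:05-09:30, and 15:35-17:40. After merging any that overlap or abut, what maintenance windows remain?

09:05–09:30, 09:40–14:15, 15:35–17:40, 18:10–19:25

Sort by start: 09:05–09:30, 09:40–14:15, 10:05–12:40, 10:20–10:35, 15:35–17:40, 16:10–17:20, 18:10–19:25.
09:40–14:15 is disjoint → start new block.
10:05–12:40 overlaps/touches 09:40–14:15 → extend to 09:40–14:15.
10:20–10:35 overlaps/touches 09:40–14:15 → extend to 09:40–14:15.
15:35–17:40 is disjoint → start new block.
16:10–17:20 overlaps/touches 15:35–17:40 → extend to 15:35–17:40.
18:10–19:25 is disjoint → start new block.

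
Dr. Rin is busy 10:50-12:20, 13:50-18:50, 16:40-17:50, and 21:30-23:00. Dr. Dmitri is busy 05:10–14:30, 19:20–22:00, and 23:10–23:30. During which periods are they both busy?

A, merged: 10:50–12:20, 13:50–18:50, 21:30–23:00.
10:50–12:20 meets the second set on 10:50–12:20.
13:50–18:50 meets the second set on 13:50–14:30.
21:30–23:00 meets the second set on 21:30–22:00.

10:50–12:20, 13:50–14:30, 21:30–22:00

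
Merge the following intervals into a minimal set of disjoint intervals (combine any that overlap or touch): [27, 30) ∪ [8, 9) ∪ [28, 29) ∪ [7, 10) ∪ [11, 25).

[7, 10) ∪ [11, 25) ∪ [27, 30)

Sort by start: [7, 10), [8, 9), [11, 25), [27, 30), [28, 29).
[8, 9) overlaps/touches [7, 10) → extend to [7, 10).
[11, 25) is disjoint → start new block.
[27, 30) is disjoint → start new block.
[28, 29) overlaps/touches [27, 30) → extend to [27, 30).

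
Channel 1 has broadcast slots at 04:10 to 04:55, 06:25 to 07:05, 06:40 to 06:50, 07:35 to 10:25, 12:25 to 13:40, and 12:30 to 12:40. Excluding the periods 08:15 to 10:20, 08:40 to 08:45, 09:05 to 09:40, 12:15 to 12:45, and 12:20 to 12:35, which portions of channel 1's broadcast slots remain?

04:10-04:55, 06:25-07:05, 07:35-08:15, 10:20-10:25, 12:45-13:40

First set merges to 04:10-04:55, 06:25-07:05, 07:35-10:25, 12:25-13:40.
Second set merges to 08:15-10:20, 12:15-12:45.
04:10-04:55: nothing removed.
06:25-07:05: nothing removed.
07:35-10:25 \ B = 07:35-08:15, 10:20-10:25.
12:25-13:40 \ B = 12:45-13:40.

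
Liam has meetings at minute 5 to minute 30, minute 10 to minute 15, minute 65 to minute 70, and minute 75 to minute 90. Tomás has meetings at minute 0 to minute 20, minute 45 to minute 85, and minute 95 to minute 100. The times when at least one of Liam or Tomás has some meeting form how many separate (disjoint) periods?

Merge the first list: minute 5 to minute 30, minute 65 to minute 70, minute 75 to minute 90.
A ∪ B = minute 0 to minute 30, minute 45 to minute 90, minute 95 to minute 100.
That is 3 disjoint pieces.

3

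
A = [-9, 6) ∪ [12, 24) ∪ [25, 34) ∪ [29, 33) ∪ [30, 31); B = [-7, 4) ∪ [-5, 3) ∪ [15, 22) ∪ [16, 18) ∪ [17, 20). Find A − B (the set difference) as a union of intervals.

A, merged: [-9, 6), [12, 24), [25, 34).
B, merged: [-7, 4), [15, 22).
[-9, 6) minus B → [-9, -7), [4, 6).
[12, 24) minus B → [12, 15), [22, 24).
[25, 34): no B overlap → unchanged.

[-9, -7) ∪ [4, 6) ∪ [12, 15) ∪ [22, 24) ∪ [25, 34)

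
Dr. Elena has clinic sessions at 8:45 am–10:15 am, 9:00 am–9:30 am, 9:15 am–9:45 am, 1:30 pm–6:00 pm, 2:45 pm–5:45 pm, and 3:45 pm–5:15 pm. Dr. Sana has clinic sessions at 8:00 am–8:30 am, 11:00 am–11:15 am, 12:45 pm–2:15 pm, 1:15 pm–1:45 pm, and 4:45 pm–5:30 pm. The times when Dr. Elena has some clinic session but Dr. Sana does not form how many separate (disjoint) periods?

First set merges to 8:45 am–10:15 am, 1:30 pm–6:00 pm.
Second set merges to 8:00 am–8:30 am, 11:00 am–11:15 am, 12:45 pm–2:15 pm, 4:45 pm–5:30 pm.
A \ B = 8:45 am–10:15 am, 2:15 pm–4:45 pm, 5:30 pm–6:00 pm.
That is 3 disjoint pieces.

3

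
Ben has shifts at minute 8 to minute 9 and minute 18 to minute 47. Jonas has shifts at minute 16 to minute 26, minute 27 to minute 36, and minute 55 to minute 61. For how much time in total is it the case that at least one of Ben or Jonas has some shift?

A ∪ B = minute 8 to minute 9, minute 16 to minute 47, minute 55 to minute 61.
Total: 1 minute + 31 minutes + 6 minutes = 38 minutes.

38 minutes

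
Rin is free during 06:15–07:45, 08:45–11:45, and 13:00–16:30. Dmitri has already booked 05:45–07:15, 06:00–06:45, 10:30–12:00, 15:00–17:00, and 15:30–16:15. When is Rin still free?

07:15-07:45, 08:45-10:30, 13:00-15:00

Merge the second list: 05:45-07:15, 10:30-12:00, 15:00-17:00.
06:15-07:45 minus B → 07:15-07:45.
08:45-11:45 minus B → 08:45-10:30.
13:00-16:30 minus B → 13:00-15:00.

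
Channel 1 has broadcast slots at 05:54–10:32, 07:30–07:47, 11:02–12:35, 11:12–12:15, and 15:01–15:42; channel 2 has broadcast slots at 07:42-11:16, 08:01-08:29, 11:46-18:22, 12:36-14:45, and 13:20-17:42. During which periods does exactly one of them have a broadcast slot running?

05:54–07:42, 10:32–11:02, 11:16–11:46, 12:35–15:01, 15:42–18:22

Merge the first list: 05:54–10:32, 11:02–12:35, 15:01–15:42.
Merge the second list: 07:42–11:16, 11:46–18:22.
A \ B = 05:54–07:42, 11:16–11:46.
B \ A = 10:32–11:02, 12:35–15:01, 15:42–18:22.
Union of the two gives the symmetric difference.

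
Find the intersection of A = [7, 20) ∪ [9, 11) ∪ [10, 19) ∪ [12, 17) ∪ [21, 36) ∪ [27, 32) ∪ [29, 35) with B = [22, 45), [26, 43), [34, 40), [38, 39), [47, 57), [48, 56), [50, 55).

[22, 36)

A, merged: [7, 20), [21, 36).
B, merged: [22, 45), [47, 57).
[7, 20) meets no B interval.
[21, 36) ∩ B → [22, 36).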